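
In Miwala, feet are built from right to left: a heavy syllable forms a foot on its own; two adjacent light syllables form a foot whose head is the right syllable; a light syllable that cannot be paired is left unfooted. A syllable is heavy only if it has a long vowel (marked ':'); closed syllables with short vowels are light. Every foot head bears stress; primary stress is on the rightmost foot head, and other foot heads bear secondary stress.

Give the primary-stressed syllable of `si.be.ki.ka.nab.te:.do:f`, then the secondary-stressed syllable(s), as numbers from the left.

primary 7, secondary 3, 5, 6

Weights: 1 si L, 2 be L, 3 ki L, 4 ka L, 5 nab L, 6 te: H, 7 do:f H.
Parse right to left (heavy = foot alone; LL = one foot; stranded L unfooted): si (be.ˈki) (ka.ˈnab) (ˈte:) (ˈdo:f).
Foot heads: 3, 5, 6, 7.
Primary stress on the rightmost head = syllable 7.
Secondary stress on 3, 5, 6: si.be.ˌki.ka.ˌnab.ˌte:.ˈdo:f.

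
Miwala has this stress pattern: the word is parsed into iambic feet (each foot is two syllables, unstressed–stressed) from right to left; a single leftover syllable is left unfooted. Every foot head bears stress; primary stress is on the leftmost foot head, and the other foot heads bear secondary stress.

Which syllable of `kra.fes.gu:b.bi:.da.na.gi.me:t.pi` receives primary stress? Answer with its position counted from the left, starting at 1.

3

Parse right to left into iambic (σˈσ) feet: kra (fes.ˈgu:b) (bi:.ˈda) (na.ˈgi) (me:t.ˈpi). Syllable 1 is left unfooted.
Foot heads (stressed positions): 3, 5, 7, 9.
End Rule Leftmost: primary stress on the leftmost head = syllable 3.
Primary stress: syllable 3 → kra.fes.ˈgu:b.bi:.da.na.gi.me:t.pi.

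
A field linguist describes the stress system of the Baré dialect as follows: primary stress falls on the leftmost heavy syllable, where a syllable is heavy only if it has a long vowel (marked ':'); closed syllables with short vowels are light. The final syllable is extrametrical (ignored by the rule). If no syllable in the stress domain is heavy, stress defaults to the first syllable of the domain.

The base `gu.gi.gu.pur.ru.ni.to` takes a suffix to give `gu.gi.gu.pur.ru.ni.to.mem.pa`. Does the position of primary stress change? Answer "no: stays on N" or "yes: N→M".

Base `gu.gi.gu.pur.ru.ni.to` (7 syllables):
  The final syllable (7, to) is extrametrical; the stress domain is syllables 1–6.
  Weights: 1 gu L, 2 gi L, 3 gu L, 4 pur L, 5 ru L, 6 ni L.
  No heavy syllable in the domain; default to the first syllable of the domain = syllable 1.
  → primary stress on syllable 1.
Suffixed `gu.gi.gu.pur.ru.ni.to.mem.pa` (9 syllables):
  The final syllable (9, pa) is extrametrical; the stress domain is syllables 1–8.
  Weights: 1 gu L, 2 gi L, 3 gu L, 4 pur L, 5 ru L, 6 ni L, 7 to L, 8 mem L.
  No heavy syllable in the domain; default to the first syllable of the domain = syllable 1.
  → primary stress on syllable 1.

no: stays on 1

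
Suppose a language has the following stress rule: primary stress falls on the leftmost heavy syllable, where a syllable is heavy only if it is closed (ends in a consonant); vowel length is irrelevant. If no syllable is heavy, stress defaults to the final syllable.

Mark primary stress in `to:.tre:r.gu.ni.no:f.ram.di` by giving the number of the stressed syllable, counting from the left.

Weights: 1 to: L, 2 tre:r H, 3 gu L, 4 ni L, 5 no:f H, 6 ram H, 7 di L.
Heavy syllables in the domain: 2, 5, 6. The leftmost is syllable 2 (tre:r).
Primary stress: syllable 2 → to:.ˈtre:r.gu.ni.no:f.ram.di.

2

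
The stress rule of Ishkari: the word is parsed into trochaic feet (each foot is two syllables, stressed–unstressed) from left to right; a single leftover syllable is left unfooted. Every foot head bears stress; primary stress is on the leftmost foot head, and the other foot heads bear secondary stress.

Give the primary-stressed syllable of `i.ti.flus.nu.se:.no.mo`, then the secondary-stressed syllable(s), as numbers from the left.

primary 1, secondary 3, 5

Parse left to right into trochaic (ˈσσ) feet: (ˈi.ti) (ˈflus.nu) (ˈse:.no) mo. Syllable 7 is left unfooted.
Foot heads (stressed positions): 1, 3, 5.
End Rule Leftmost: primary stress on the leftmost head = syllable 1.
Secondary stress on 3, 5: ˈi.ti.ˌflus.nu.ˌse:.no.mo.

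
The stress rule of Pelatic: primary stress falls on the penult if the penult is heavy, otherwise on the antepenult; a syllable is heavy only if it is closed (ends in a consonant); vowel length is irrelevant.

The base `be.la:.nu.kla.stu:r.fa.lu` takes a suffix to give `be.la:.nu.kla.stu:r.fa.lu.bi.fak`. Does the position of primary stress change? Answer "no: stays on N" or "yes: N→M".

yes: 5→7

Base `be.la:.nu.kla.stu:r.fa.lu` (7 syllables):
  Weights: 5 stu:r H, 6 fa L, 7 lu L.
  The penult (syllable 6, fa) is light, so stress falls on the antepenult (syllable 5, stu:r).
  → primary stress on syllable 5.
Suffixed `be.la:.nu.kla.stu:r.fa.lu.bi.fak` (9 syllables):
  Weights: 7 lu L, 8 bi L, 9 fak H.
  The penult (syllable 8, bi) is light, so stress falls on the antepenult (syllable 7, lu).
  → primary stress on syllable 7.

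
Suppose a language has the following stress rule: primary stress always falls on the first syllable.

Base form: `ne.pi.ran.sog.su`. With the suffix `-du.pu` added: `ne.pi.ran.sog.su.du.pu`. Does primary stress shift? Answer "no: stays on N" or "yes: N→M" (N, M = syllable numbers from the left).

Base `ne.pi.ran.sog.su` (5 syllables):
  The word has 5 syllables; the first syllable is syllable 1 (ne).
  → primary stress on syllable 1.
Suffixed `ne.pi.ran.sog.su.du.pu` (7 syllables):
  The word has 7 syllables; the first syllable is syllable 1 (ne).
  → primary stress on syllable 1.

no: stays on 1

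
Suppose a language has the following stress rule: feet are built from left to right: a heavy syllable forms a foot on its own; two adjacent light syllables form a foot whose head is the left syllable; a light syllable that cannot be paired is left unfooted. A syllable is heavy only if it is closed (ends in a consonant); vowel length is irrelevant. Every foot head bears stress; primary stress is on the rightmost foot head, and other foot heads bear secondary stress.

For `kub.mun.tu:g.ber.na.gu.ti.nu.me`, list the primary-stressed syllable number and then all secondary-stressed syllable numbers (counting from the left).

Weights: 1 kub H, 2 mun H, 3 tu:g H, 4 ber H, 5 na L, 6 gu L, 7 ti L, 8 nu L, 9 me L.
Parse left to right (heavy = foot alone; LL = one foot; stranded L unfooted): (ˈkub) (ˈmun) (ˈtu:g) (ˈber) (ˈna.gu) (ˈti.nu) me.
Foot heads: 1, 2, 3, 4, 5, 7.
Primary stress on the rightmost head = syllable 7.
Secondary stress on 1, 2, 3, 4, 5: ˌkub.ˌmun.ˌtu:g.ˌber.ˌna.gu.ˈti.nu.me.

primary 7, secondary 1, 2, 3, 4, 5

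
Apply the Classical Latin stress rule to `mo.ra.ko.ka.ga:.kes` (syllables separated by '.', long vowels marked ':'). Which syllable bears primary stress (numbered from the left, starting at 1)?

5

Classical Latin: stress the penult if heavy (long vowel or closed), else the antepenult.
Weights: 4 ka L, 5 ga: H, 6 kes H.
The penult (syllable 5, ga:) is heavy, so it takes stress.
Stress on syllable 5: mo.ra.ko.ka.ˈga:.kes.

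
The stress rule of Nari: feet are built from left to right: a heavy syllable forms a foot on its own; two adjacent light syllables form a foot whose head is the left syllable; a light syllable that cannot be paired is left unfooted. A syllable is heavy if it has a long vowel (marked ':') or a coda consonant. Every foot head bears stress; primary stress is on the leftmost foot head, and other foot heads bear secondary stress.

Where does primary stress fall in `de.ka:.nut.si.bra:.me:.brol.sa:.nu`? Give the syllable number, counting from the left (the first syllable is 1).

Weights: 1 de L, 2 ka: H, 3 nut H, 4 si L, 5 bra: H, 6 me: H, 7 brol H, 8 sa: H, 9 nu L.
Parse left to right (heavy = foot alone; LL = one foot; stranded L unfooted): de (ˈka:) (ˈnut) si (ˈbra:) (ˈme:) (ˈbrol) (ˈsa:) nu.
Foot heads: 2, 3, 5, 6, 7, 8.
Primary stress on the leftmost head = syllable 2.
Primary stress: syllable 2 → de.ˈka:.nut.si.bra:.me:.brol.sa:.nu.

2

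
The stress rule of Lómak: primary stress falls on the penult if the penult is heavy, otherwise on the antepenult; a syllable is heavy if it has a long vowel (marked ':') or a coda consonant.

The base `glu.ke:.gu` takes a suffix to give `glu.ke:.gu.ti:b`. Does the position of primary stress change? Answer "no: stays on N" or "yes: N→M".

Base `glu.ke:.gu` (3 syllables):
  Weights: 1 glu L, 2 ke: H, 3 gu L.
  The penult (syllable 2, ke:) is heavy, so it takes stress.
  → primary stress on syllable 2.
Suffixed `glu.ke:.gu.ti:b` (4 syllables):
  Weights: 2 ke: H, 3 gu L, 4 ti:b H.
  The penult (syllable 3, gu) is light, so stress falls on the antepenult (syllable 2, ke:).
  → primary stress on syllable 2.

no: stays on 2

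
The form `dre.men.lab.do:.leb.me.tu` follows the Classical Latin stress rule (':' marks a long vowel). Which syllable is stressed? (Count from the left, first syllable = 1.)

5

Classical Latin: stress the penult if heavy (long vowel or closed), else the antepenult.
Weights: 5 leb H, 6 me L, 7 tu L.
The penult (syllable 6, me) is light, so stress falls on the antepenult (syllable 5, leb).
Stress on syllable 5: dre.men.lab.do:.ˈleb.me.tu.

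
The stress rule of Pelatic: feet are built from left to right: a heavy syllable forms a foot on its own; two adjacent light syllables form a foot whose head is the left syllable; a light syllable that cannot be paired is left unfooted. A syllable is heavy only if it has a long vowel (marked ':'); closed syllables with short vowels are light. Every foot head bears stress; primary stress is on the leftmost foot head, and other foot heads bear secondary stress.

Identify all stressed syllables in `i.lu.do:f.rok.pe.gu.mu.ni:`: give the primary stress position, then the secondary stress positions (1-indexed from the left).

Weights: 1 i L, 2 lu L, 3 do:f H, 4 rok L, 5 pe L, 6 gu L, 7 mu L, 8 ni: H.
Parse left to right (heavy = foot alone; LL = one foot; stranded L unfooted): (ˈi.lu) (ˈdo:f) (ˈrok.pe) (ˈgu.mu) (ˈni:).
Foot heads: 1, 3, 4, 6, 8.
Primary stress on the leftmost head = syllable 1.
Secondary stress on 3, 4, 6, 8: ˈi.lu.ˌdo:f.ˌrok.pe.ˌgu.mu.ˌni:.

primary 1, secondary 3, 4, 6, 8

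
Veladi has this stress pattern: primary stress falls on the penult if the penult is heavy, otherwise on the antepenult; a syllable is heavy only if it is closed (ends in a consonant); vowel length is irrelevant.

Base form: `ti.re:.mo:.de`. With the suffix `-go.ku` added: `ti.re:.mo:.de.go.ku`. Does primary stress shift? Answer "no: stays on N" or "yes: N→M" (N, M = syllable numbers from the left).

yes: 2→4

Base `ti.re:.mo:.de` (4 syllables):
  Weights: 2 re: L, 3 mo: L, 4 de L.
  The penult (syllable 3, mo:) is light, so stress falls on the antepenult (syllable 2, re:).
  → primary stress on syllable 2.
Suffixed `ti.re:.mo:.de.go.ku` (6 syllables):
  Weights: 4 de L, 5 go L, 6 ku L.
  The penult (syllable 5, go) is light, so stress falls on the antepenult (syllable 4, de).
  → primary stress on syllable 4.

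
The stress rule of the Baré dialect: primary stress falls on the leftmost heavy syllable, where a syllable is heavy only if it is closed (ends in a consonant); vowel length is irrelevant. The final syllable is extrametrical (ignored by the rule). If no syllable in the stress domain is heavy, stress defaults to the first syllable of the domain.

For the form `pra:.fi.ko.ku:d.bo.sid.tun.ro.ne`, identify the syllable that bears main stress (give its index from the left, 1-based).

The final syllable (9, ne) is extrametrical; the stress domain is syllables 1–8.
Weights: 1 pra: L, 2 fi L, 3 ko L, 4 ku:d H, 5 bo L, 6 sid H, 7 tun H, 8 ro L.
Heavy syllables in the domain: 4, 6, 7. The leftmost is syllable 4 (ku:d).
Primary stress: syllable 4 → pra:.fi.ko.ˈku:d.bo.sid.tun.ro.ne.

4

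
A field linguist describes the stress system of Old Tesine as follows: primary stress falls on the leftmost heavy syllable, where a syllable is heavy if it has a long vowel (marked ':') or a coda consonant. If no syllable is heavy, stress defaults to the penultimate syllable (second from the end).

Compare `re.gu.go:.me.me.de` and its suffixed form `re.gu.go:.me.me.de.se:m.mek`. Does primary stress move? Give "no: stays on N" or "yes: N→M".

Base `re.gu.go:.me.me.de` (6 syllables):
  Weights: 1 re L, 2 gu L, 3 go: H, 4 me L, 5 me L, 6 de L.
  Heavy syllables in the domain: 3. The leftmost is syllable 3 (go:).
  → primary stress on syllable 3.
Suffixed `re.gu.go:.me.me.de.se:m.mek` (8 syllables):
  Weights: 1 re L, 2 gu L, 3 go: H, 4 me L, 5 me L, 6 de L, 7 se:m H, 8 mek H.
  Heavy syllables in the domain: 3, 7, 8. The leftmost is syllable 3 (go:).
  → primary stress on syllable 3.

no: stays on 3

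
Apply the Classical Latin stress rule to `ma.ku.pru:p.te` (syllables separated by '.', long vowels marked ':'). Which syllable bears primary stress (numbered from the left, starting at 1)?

3

Classical Latin: stress the penult if heavy (long vowel or closed), else the antepenult.
Weights: 2 ku L, 3 pru:p H, 4 te L.
The penult (syllable 3, pru:p) is heavy, so it takes stress.
Stress on syllable 3: ma.ku.ˈpru:p.te.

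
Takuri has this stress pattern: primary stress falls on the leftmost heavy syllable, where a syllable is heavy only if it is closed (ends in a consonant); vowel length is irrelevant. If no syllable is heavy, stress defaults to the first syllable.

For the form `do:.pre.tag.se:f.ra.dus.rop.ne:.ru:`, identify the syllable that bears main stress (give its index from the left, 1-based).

3

Weights: 1 do: L, 2 pre L, 3 tag H, 4 se:f H, 5 ra L, 6 dus H, 7 rop H, 8 ne: L, 9 ru: L.
Heavy syllables in the domain: 3, 4, 6, 7. The leftmost is syllable 3 (tag).
Primary stress: syllable 3 → do:.pre.ˈtag.se:f.ra.dus.rop.ne:.ru:.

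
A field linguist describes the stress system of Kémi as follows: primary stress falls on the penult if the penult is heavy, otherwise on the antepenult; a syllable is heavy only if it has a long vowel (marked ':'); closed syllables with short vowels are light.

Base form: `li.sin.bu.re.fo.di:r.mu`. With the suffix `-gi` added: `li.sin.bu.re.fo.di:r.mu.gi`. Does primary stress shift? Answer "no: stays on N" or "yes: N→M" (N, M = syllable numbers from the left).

no: stays on 6

Base `li.sin.bu.re.fo.di:r.mu` (7 syllables):
  Weights: 5 fo L, 6 di:r H, 7 mu L.
  The penult (syllable 6, di:r) is heavy, so it takes stress.
  → primary stress on syllable 6.
Suffixed `li.sin.bu.re.fo.di:r.mu.gi` (8 syllables):
  Weights: 6 di:r H, 7 mu L, 8 gi L.
  The penult (syllable 7, mu) is light, so stress falls on the antepenult (syllable 6, di:r).
  → primary stress on syllable 6.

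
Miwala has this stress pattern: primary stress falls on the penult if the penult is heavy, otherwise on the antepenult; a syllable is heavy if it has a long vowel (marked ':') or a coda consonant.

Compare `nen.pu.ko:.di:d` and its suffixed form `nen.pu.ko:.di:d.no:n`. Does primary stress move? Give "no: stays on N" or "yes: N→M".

Base `nen.pu.ko:.di:d` (4 syllables):
  Weights: 2 pu L, 3 ko: H, 4 di:d H.
  The penult (syllable 3, ko:) is heavy, so it takes stress.
  → primary stress on syllable 3.
Suffixed `nen.pu.ko:.di:d.no:n` (5 syllables):
  Weights: 3 ko: H, 4 di:d H, 5 no:n H.
  The penult (syllable 4, di:d) is heavy, so it takes stress.
  → primary stress on syllable 4.

yes: 3→4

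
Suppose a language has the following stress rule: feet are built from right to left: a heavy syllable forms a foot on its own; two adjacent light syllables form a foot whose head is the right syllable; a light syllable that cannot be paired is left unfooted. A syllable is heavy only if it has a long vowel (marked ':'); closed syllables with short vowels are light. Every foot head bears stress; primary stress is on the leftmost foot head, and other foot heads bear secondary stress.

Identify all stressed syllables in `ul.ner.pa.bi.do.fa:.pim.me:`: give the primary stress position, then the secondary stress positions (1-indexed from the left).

primary 3, secondary 5, 6, 8

Weights: 1 ul L, 2 ner L, 3 pa L, 4 bi L, 5 do L, 6 fa: H, 7 pim L, 8 me: H.
Parse right to left (heavy = foot alone; LL = one foot; stranded L unfooted): ul (ner.ˈpa) (bi.ˈdo) (ˈfa:) pim (ˈme:).
Foot heads: 3, 5, 6, 8.
Primary stress on the leftmost head = syllable 3.
Secondary stress on 5, 6, 8: ul.ner.ˈpa.bi.ˌdo.ˌfa:.pim.ˌme:.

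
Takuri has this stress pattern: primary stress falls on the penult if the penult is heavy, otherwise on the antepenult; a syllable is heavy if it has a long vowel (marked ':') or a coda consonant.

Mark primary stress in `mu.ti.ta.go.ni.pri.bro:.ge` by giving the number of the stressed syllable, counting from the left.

Weights: 6 pri L, 7 bro: H, 8 ge L.
The penult (syllable 7, bro:) is heavy, so it takes stress.
Primary stress: syllable 7 → mu.ti.ta.go.ni.pri.ˈbro:.ge.

7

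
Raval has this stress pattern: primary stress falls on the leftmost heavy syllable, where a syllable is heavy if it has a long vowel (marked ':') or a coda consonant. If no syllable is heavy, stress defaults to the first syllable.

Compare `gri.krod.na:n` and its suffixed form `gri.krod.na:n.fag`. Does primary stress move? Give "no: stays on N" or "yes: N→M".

Base `gri.krod.na:n` (3 syllables):
  Weights: 1 gri L, 2 krod H, 3 na:n H.
  Heavy syllables in the domain: 2, 3. The leftmost is syllable 2 (krod).
  → primary stress on syllable 2.
Suffixed `gri.krod.na:n.fag` (4 syllables):
  Weights: 1 gri L, 2 krod H, 3 na:n H, 4 fag H.
  Heavy syllables in the domain: 2, 3, 4. The leftmost is syllable 2 (krod).
  → primary stress on syllable 2.

no: stays on 2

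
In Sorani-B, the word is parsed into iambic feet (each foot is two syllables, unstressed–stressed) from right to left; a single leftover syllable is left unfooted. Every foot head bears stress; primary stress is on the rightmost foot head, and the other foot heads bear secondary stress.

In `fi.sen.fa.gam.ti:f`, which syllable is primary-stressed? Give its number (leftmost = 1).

Parse right to left into iambic (σˈσ) feet: fi (sen.ˈfa) (gam.ˈti:f). Syllable 1 is left unfooted.
Foot heads (stressed positions): 3, 5.
End Rule Rightmost: primary stress on the rightmost head = syllable 5.
Primary stress: syllable 5 → fi.sen.fa.gam.ˈti:f.

5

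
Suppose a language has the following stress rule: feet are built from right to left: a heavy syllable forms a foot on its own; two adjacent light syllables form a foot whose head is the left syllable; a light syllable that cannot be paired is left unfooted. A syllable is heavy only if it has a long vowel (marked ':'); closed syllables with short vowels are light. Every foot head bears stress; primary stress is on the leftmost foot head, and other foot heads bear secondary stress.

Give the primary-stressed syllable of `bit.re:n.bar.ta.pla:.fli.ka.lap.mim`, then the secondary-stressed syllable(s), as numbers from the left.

primary 2, secondary 3, 5, 6, 8

Weights: 1 bit L, 2 re:n H, 3 bar L, 4 ta L, 5 pla: H, 6 fli L, 7 ka L, 8 lap L, 9 mim L.
Parse right to left (heavy = foot alone; LL = one foot; stranded L unfooted): bit (ˈre:n) (ˈbar.ta) (ˈpla:) (ˈfli.ka) (ˈlap.mim).
Foot heads: 2, 3, 5, 6, 8.
Primary stress on the leftmost head = syllable 2.
Secondary stress on 3, 5, 6, 8: bit.ˈre:n.ˌbar.ta.ˌpla:.ˌfli.ka.ˌlap.mim.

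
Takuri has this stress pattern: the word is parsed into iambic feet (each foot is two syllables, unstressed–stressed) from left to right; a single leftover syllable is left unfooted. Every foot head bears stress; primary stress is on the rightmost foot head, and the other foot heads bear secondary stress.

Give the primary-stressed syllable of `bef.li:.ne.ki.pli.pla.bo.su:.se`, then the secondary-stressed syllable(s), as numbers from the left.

primary 8, secondary 2, 4, 6

Parse left to right into iambic (σˈσ) feet: (bef.ˈli:) (ne.ˈki) (pli.ˈpla) (bo.ˈsu:) se. Syllable 9 is left unfooted.
Foot heads (stressed positions): 2, 4, 6, 8.
End Rule Rightmost: primary stress on the rightmost head = syllable 8.
Secondary stress on 2, 4, 6: bef.ˌli:.ne.ˌki.pli.ˌpla.bo.ˈsu:.se.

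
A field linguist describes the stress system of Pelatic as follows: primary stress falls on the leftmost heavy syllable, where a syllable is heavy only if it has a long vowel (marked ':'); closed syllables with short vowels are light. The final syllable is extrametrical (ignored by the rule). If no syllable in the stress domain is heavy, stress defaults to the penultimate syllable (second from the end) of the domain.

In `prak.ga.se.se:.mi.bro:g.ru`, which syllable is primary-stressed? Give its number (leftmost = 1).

The final syllable (7, ru) is extrametrical; the stress domain is syllables 1–6.
Weights: 1 prak L, 2 ga L, 3 se L, 4 se: H, 5 mi L, 6 bro:g H.
Heavy syllables in the domain: 4, 6. The leftmost is syllable 4 (se:).
Primary stress: syllable 4 → prak.ga.se.ˈse:.mi.bro:g.ru.

4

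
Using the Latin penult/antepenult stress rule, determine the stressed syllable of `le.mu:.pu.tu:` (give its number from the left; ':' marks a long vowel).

2

Classical Latin: stress the penult if heavy (long vowel or closed), else the antepenult.
Weights: 2 mu: H, 3 pu L, 4 tu: H.
The penult (syllable 3, pu) is light, so stress falls on the antepenult (syllable 2, mu:).
Stress on syllable 2: le.ˈmu:.pu.tu:.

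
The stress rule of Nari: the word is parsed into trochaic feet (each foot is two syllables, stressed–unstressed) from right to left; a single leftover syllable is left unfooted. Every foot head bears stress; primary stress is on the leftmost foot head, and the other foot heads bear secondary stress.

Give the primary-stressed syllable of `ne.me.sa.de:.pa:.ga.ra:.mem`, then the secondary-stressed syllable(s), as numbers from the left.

primary 1, secondary 3, 5, 7

Parse right to left into trochaic (ˈσσ) feet: (ˈne.me) (ˈsa.de:) (ˈpa:.ga) (ˈra:.mem).
Foot heads (stressed positions): 1, 3, 5, 7.
End Rule Leftmost: primary stress on the leftmost head = syllable 1.
Secondary stress on 3, 5, 7: ˈne.me.ˌsa.de:.ˌpa:.ga.ˌra:.mem.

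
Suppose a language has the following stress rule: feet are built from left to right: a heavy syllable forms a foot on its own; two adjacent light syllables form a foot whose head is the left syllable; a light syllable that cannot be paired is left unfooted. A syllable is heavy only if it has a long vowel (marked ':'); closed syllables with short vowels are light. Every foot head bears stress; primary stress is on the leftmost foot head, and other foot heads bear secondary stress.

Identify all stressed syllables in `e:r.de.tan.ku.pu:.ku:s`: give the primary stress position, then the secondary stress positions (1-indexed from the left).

primary 1, secondary 2, 5, 6

Weights: 1 e:r H, 2 de L, 3 tan L, 4 ku L, 5 pu: H, 6 ku:s H.
Parse left to right (heavy = foot alone; LL = one foot; stranded L unfooted): (ˈe:r) (ˈde.tan) ku (ˈpu:) (ˈku:s).
Foot heads: 1, 2, 5, 6.
Primary stress on the leftmost head = syllable 1.
Secondary stress on 2, 5, 6: ˈe:r.ˌde.tan.ku.ˌpu:.ˌku:s.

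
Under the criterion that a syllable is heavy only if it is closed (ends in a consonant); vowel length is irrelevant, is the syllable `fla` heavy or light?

light

`fla`: short vowel, open (no coda). Open (no coda) → light.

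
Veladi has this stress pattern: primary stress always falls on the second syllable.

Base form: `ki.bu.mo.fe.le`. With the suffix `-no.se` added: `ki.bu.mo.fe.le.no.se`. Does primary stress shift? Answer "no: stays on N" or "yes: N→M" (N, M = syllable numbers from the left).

Base `ki.bu.mo.fe.le` (5 syllables):
  The word has 5 syllables; the second syllable is syllable 2 (bu).
  → primary stress on syllable 2.
Suffixed `ki.bu.mo.fe.le.no.se` (7 syllables):
  The word has 7 syllables; the second syllable is syllable 2 (bu).
  → primary stress on syllable 2.

no: stays on 2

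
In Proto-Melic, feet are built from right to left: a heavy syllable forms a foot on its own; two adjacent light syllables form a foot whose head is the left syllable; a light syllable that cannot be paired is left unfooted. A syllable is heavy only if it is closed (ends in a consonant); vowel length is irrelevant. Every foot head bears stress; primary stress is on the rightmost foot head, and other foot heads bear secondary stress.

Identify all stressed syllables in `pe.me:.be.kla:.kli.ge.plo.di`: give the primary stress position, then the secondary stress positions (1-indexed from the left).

Weights: 1 pe L, 2 me: L, 3 be L, 4 kla: L, 5 kli L, 6 ge L, 7 plo L, 8 di L.
Parse right to left (heavy = foot alone; LL = one foot; stranded L unfooted): (ˈpe.me:) (ˈbe.kla:) (ˈkli.ge) (ˈplo.di).
Foot heads: 1, 3, 5, 7.
Primary stress on the rightmost head = syllable 7.
Secondary stress on 1, 3, 5: ˌpe.me:.ˌbe.kla:.ˌkli.ge.ˈplo.di.

primary 7, secondary 1, 3, 5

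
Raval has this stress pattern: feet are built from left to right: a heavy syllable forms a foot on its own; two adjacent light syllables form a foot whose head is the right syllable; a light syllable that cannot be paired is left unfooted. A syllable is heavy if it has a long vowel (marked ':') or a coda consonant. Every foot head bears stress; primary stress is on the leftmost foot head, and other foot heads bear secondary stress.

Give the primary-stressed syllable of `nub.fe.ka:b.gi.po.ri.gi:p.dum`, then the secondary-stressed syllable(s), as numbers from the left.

primary 1, secondary 3, 5, 7, 8

Weights: 1 nub H, 2 fe L, 3 ka:b H, 4 gi L, 5 po L, 6 ri L, 7 gi:p H, 8 dum H.
Parse left to right (heavy = foot alone; LL = one foot; stranded L unfooted): (ˈnub) fe (ˈka:b) (gi.ˈpo) ri (ˈgi:p) (ˈdum).
Foot heads: 1, 3, 5, 7, 8.
Primary stress on the leftmost head = syllable 1.
Secondary stress on 3, 5, 7, 8: ˈnub.fe.ˌka:b.gi.ˌpo.ri.ˌgi:p.ˌdum.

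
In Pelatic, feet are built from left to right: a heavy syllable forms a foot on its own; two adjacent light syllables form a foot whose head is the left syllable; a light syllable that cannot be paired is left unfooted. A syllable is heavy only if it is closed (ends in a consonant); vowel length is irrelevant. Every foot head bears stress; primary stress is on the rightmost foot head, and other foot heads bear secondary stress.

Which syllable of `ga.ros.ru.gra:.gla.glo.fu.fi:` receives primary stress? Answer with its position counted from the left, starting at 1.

7

Weights: 1 ga L, 2 ros H, 3 ru L, 4 gra: L, 5 gla L, 6 glo L, 7 fu L, 8 fi: L.
Parse left to right (heavy = foot alone; LL = one foot; stranded L unfooted): ga (ˈros) (ˈru.gra:) (ˈgla.glo) (ˈfu.fi:).
Foot heads: 2, 3, 5, 7.
Primary stress on the rightmost head = syllable 7.
Primary stress: syllable 7 → ga.ros.ru.gra:.gla.glo.ˈfu.fi:.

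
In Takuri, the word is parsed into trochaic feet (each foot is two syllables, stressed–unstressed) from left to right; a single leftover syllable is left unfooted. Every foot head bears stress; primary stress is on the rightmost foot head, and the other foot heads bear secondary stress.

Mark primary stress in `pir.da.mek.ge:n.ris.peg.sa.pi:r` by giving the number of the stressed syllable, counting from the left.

7

Parse left to right into trochaic (ˈσσ) feet: (ˈpir.da) (ˈmek.ge:n) (ˈris.peg) (ˈsa.pi:r).
Foot heads (stressed positions): 1, 3, 5, 7.
End Rule Rightmost: primary stress on the rightmost head = syllable 7.
Primary stress: syllable 7 → pir.da.mek.ge:n.ris.peg.ˈsa.pi:r.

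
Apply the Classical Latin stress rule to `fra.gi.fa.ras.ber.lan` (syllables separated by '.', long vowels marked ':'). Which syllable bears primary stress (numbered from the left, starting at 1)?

5

Classical Latin: stress the penult if heavy (long vowel or closed), else the antepenult.
Weights: 4 ras H, 5 ber H, 6 lan H.
The penult (syllable 5, ber) is heavy, so it takes stress.
Stress on syllable 5: fra.gi.fa.ras.ˈber.lan.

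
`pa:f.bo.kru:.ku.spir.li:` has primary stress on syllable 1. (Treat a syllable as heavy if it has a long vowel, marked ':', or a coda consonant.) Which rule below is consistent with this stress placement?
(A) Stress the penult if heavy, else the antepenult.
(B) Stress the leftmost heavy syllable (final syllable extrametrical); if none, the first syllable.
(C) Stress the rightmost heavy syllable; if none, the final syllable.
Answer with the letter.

Rule A → syllable 5 (observed: 1).
Rule B → syllable 1 ✓.
Rule C → syllable 6 (observed: 1).

B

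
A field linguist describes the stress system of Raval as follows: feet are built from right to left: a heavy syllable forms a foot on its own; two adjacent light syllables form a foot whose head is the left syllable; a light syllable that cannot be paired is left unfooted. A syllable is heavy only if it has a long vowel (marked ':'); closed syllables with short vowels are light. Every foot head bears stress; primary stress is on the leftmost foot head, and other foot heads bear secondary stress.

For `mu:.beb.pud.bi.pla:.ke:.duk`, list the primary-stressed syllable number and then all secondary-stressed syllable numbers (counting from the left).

primary 1, secondary 3, 5, 6

Weights: 1 mu: H, 2 beb L, 3 pud L, 4 bi L, 5 pla: H, 6 ke: H, 7 duk L.
Parse right to left (heavy = foot alone; LL = one foot; stranded L unfooted): (ˈmu:) beb (ˈpud.bi) (ˈpla:) (ˈke:) duk.
Foot heads: 1, 3, 5, 6.
Primary stress on the leftmost head = syllable 1.
Secondary stress on 3, 5, 6: ˈmu:.beb.ˌpud.bi.ˌpla:.ˌke:.duk.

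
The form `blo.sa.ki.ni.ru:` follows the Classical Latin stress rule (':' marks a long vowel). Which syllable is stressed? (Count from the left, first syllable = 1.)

3

Classical Latin: stress the penult if heavy (long vowel or closed), else the antepenult.
Weights: 3 ki L, 4 ni L, 5 ru: H.
The penult (syllable 4, ni) is light, so stress falls on the antepenult (syllable 3, ki).
Stress on syllable 3: blo.sa.ˈki.ni.ru:.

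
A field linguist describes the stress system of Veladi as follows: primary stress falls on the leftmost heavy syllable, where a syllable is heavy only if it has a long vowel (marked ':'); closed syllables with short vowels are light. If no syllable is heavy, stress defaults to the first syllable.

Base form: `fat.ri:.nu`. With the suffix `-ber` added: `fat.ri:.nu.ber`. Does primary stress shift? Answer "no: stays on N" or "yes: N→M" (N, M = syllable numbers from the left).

no: stays on 2

Base `fat.ri:.nu` (3 syllables):
  Weights: 1 fat L, 2 ri: H, 3 nu L.
  Heavy syllables in the domain: 2. The leftmost is syllable 2 (ri:).
  → primary stress on syllable 2.
Suffixed `fat.ri:.nu.ber` (4 syllables):
  Weights: 1 fat L, 2 ri: H, 3 nu L, 4 ber L.
  Heavy syllables in the domain: 2. The leftmost is syllable 2 (ri:).
  → primary stress on syllable 2.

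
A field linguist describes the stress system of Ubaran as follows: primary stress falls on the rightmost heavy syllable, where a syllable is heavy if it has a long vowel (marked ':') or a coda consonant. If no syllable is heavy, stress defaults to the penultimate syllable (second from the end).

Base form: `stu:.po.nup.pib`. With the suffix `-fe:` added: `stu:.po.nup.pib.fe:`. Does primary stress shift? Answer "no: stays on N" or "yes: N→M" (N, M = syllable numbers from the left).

yes: 4→5

Base `stu:.po.nup.pib` (4 syllables):
  Weights: 1 stu: H, 2 po L, 3 nup H, 4 pib H.
  Heavy syllables in the domain: 1, 3, 4. The rightmost is syllable 4 (pib).
  → primary stress on syllable 4.
Suffixed `stu:.po.nup.pib.fe:` (5 syllables):
  Weights: 1 stu: H, 2 po L, 3 nup H, 4 pib H, 5 fe: H.
  Heavy syllables in the domain: 1, 3, 4, 5. The rightmost is syllable 5 (fe:).
  → primary stress on syllable 5.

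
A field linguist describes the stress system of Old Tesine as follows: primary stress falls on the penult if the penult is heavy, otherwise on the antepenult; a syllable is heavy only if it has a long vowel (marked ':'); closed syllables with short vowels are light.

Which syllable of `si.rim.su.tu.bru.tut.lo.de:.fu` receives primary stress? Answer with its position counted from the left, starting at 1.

Weights: 7 lo L, 8 de: H, 9 fu L.
The penult (syllable 8, de:) is heavy, so it takes stress.
Primary stress: syllable 8 → si.rim.su.tu.bru.tut.lo.ˈde:.fu.

8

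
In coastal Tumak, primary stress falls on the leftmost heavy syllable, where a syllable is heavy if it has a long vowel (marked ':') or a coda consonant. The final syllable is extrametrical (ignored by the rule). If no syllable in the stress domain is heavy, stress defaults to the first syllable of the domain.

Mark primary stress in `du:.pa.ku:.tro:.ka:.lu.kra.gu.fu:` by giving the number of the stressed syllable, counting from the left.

1

The final syllable (9, fu:) is extrametrical; the stress domain is syllables 1–8.
Weights: 1 du: H, 2 pa L, 3 ku: H, 4 tro: H, 5 ka: H, 6 lu L, 7 kra L, 8 gu L.
Heavy syllables in the domain: 1, 3, 4, 5. The leftmost is syllable 1 (du:).
Primary stress: syllable 1 → ˈdu:.pa.ku:.tro:.ka:.lu.kra.gu.fu:.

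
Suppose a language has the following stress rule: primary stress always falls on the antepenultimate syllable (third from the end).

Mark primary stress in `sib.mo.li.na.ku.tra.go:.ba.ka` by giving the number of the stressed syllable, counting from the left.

7

The word has 9 syllables; the antepenultimate syllable (third from the end) is syllable 7 (go:).
Primary stress: syllable 7 → sib.mo.li.na.ku.tra.ˈgo:.ba.ka.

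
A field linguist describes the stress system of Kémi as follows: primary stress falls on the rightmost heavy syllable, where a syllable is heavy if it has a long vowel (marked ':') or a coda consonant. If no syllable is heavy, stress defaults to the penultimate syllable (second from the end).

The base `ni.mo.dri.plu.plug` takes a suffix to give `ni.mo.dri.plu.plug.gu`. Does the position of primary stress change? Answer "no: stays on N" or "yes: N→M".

Base `ni.mo.dri.plu.plug` (5 syllables):
  Weights: 1 ni L, 2 mo L, 3 dri L, 4 plu L, 5 plug H.
  Heavy syllables in the domain: 5. The rightmost is syllable 5 (plug).
  → primary stress on syllable 5.
Suffixed `ni.mo.dri.plu.plug.gu` (6 syllables):
  Weights: 1 ni L, 2 mo L, 3 dri L, 4 plu L, 5 plug H, 6 gu L.
  Heavy syllables in the domain: 5. The rightmost is syllable 5 (plug).
  → primary stress on syllable 5.

no: stays on 5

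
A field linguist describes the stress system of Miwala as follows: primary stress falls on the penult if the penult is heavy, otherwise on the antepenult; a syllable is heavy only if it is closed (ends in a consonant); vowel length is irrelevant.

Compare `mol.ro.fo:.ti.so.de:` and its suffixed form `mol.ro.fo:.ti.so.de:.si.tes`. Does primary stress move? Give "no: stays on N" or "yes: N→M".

yes: 4→6

Base `mol.ro.fo:.ti.so.de:` (6 syllables):
  Weights: 4 ti L, 5 so L, 6 de: L.
  The penult (syllable 5, so) is light, so stress falls on the antepenult (syllable 4, ti).
  → primary stress on syllable 4.
Suffixed `mol.ro.fo:.ti.so.de:.si.tes` (8 syllables):
  Weights: 6 de: L, 7 si L, 8 tes H.
  The penult (syllable 7, si) is light, so stress falls on the antepenult (syllable 6, de:).
  → primary stress on syllable 6.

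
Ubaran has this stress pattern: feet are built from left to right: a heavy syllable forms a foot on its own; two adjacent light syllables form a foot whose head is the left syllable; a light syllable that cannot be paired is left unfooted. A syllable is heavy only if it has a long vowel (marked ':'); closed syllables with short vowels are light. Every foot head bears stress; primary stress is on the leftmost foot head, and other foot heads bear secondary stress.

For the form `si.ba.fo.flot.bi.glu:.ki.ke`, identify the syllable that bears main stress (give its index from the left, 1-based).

Weights: 1 si L, 2 ba L, 3 fo L, 4 flot L, 5 bi L, 6 glu: H, 7 ki L, 8 ke L.
Parse left to right (heavy = foot alone; LL = one foot; stranded L unfooted): (ˈsi.ba) (ˈfo.flot) bi (ˈglu:) (ˈki.ke).
Foot heads: 1, 3, 6, 7.
Primary stress on the leftmost head = syllable 1.
Primary stress: syllable 1 → ˈsi.ba.fo.flot.bi.glu:.ki.ke.

1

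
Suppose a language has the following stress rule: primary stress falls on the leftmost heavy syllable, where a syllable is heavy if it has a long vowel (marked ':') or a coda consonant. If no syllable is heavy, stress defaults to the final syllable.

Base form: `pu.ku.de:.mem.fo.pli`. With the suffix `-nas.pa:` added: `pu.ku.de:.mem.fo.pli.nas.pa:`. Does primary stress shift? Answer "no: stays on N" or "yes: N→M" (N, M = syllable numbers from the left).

no: stays on 3

Base `pu.ku.de:.mem.fo.pli` (6 syllables):
  Weights: 1 pu L, 2 ku L, 3 de: H, 4 mem H, 5 fo L, 6 pli L.
  Heavy syllables in the domain: 3, 4. The leftmost is syllable 3 (de:).
  → primary stress on syllable 3.
Suffixed `pu.ku.de:.mem.fo.pli.nas.pa:` (8 syllables):
  Weights: 1 pu L, 2 ku L, 3 de: H, 4 mem H, 5 fo L, 6 pli L, 7 nas H, 8 pa: H.
  Heavy syllables in the domain: 3, 4, 7, 8. The leftmost is syllable 3 (de:).
  → primary stress on syllable 3.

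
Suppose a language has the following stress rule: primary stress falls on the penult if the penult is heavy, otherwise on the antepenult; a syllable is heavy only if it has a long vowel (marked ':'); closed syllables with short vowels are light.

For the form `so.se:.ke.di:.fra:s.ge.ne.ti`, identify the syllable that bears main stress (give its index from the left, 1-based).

Weights: 6 ge L, 7 ne L, 8 ti L.
The penult (syllable 7, ne) is light, so stress falls on the antepenult (syllable 6, ge).
Primary stress: syllable 6 → so.se:.ke.di:.fra:s.ˈge.ne.ti.

6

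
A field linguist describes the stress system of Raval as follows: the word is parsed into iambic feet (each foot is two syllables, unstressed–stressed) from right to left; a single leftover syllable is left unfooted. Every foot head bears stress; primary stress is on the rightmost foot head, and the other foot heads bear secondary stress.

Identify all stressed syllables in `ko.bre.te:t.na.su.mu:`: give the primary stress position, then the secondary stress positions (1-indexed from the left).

primary 6, secondary 2, 4

Parse right to left into iambic (σˈσ) feet: (ko.ˈbre) (te:t.ˈna) (su.ˈmu:).
Foot heads (stressed positions): 2, 4, 6.
End Rule Rightmost: primary stress on the rightmost head = syllable 6.
Secondary stress on 2, 4: ko.ˌbre.te:t.ˌna.su.ˈmu:.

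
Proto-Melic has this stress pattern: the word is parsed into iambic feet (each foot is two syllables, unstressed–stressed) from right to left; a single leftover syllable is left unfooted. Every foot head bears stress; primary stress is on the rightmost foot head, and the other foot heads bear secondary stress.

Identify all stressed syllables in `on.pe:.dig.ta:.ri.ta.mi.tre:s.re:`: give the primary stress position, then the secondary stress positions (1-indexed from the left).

Parse right to left into iambic (σˈσ) feet: on (pe:.ˈdig) (ta:.ˈri) (ta.ˈmi) (tre:s.ˈre:). Syllable 1 is left unfooted.
Foot heads (stressed positions): 3, 5, 7, 9.
End Rule Rightmost: primary stress on the rightmost head = syllable 9.
Secondary stress on 3, 5, 7: on.pe:.ˌdig.ta:.ˌri.ta.ˌmi.tre:s.ˈre:.

primary 9, secondary 3, 5, 7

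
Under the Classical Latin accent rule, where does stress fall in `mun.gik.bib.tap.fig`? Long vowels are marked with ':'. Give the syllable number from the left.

4

Classical Latin: stress the penult if heavy (long vowel or closed), else the antepenult.
Weights: 3 bib H, 4 tap H, 5 fig H.
The penult (syllable 4, tap) is heavy, so it takes stress.
Stress on syllable 4: mun.gik.bib.ˈtap.fig.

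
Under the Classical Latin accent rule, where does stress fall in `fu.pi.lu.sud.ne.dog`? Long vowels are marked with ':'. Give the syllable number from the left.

Classical Latin: stress the penult if heavy (long vowel or closed), else the antepenult.
Weights: 4 sud H, 5 ne L, 6 dog H.
The penult (syllable 5, ne) is light, so stress falls on the antepenult (syllable 4, sud).
Stress on syllable 4: fu.pi.lu.ˈsud.ne.dog.

4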